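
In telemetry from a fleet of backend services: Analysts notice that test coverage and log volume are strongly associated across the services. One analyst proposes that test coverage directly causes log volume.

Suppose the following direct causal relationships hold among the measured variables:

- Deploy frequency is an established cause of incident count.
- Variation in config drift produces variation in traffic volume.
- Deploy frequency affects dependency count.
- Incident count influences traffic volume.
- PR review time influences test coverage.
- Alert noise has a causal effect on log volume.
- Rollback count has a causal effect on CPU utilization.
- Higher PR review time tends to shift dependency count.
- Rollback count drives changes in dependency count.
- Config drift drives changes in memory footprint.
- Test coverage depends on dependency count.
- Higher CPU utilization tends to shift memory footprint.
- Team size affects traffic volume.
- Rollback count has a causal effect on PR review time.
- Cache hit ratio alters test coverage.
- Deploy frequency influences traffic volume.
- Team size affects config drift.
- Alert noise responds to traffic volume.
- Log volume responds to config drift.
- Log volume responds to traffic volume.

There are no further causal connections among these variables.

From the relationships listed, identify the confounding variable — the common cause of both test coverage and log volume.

deploy frequency

Deploy frequency has a causal path to test coverage (deploy frequency → dependency count → test coverage) and a separate causal path to log volume (deploy frequency → traffic volume → log volume), so it is a common cause of both.
No stated relationship gives test coverage a causal route to log volume, so the correlation is explained by the shared upstream cause rather than a direct effect.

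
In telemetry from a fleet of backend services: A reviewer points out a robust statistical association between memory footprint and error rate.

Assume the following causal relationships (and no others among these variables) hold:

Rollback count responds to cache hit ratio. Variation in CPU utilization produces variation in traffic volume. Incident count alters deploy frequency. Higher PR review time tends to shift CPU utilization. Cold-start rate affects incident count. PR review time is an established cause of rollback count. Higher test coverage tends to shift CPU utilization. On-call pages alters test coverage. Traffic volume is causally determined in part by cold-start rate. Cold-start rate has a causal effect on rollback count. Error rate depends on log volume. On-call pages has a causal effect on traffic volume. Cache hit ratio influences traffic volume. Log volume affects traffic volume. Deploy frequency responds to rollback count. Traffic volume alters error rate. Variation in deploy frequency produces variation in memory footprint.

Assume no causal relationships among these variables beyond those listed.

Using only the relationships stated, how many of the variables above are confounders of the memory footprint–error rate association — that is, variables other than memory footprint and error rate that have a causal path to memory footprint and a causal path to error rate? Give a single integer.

The common causes are: PR review time (to memory footprint via PR review time → rollback count → deploy frequency → memory footprint; to error rate via PR review time → CPU utilization → traffic volume → error rate); cache hit ratio (to memory footprint via cache hit ratio → rollback count → deploy frequency → memory footprint; to error rate via cache hit ratio → traffic volume → error rate); cold-start rate (to memory footprint via cold-start rate → incident count → deploy frequency → memory footprint; to error rate via cold-start rate → traffic volume → error rate).
Every other variable lacks a causal path to at least one of memory footprint and error rate.

3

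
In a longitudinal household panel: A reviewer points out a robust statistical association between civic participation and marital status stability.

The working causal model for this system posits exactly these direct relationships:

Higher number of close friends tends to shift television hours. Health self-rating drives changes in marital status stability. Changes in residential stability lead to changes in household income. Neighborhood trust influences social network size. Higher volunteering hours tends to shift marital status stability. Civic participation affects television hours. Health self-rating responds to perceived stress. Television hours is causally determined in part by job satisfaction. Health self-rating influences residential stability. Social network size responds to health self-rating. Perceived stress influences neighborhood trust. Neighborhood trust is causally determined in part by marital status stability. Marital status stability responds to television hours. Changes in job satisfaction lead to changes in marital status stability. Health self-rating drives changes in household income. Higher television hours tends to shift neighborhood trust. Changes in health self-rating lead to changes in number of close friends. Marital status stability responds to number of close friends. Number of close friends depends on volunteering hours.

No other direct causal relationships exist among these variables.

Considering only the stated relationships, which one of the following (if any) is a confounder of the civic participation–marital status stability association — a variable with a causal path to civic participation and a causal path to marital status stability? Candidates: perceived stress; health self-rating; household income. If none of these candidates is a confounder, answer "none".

none

None of the listed candidates has causal paths to both civic participation and marital status stability in the stated relationships, so none is a common cause.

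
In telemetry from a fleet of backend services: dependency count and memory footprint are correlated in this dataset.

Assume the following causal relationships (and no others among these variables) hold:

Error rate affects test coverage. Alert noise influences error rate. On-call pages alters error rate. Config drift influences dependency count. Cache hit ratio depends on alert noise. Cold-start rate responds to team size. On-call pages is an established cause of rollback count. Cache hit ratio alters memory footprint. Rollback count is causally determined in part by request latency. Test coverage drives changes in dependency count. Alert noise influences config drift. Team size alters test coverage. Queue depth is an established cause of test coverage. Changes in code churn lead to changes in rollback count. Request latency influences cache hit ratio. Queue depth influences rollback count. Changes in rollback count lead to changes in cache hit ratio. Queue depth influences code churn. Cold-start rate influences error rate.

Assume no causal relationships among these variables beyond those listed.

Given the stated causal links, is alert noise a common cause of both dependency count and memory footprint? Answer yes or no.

Alert noise has a causal path to dependency count (alert noise → config drift → dependency count) and to memory footprint (alert noise → cache hit ratio → memory footprint), so it is a common cause of both — a confounder.

yes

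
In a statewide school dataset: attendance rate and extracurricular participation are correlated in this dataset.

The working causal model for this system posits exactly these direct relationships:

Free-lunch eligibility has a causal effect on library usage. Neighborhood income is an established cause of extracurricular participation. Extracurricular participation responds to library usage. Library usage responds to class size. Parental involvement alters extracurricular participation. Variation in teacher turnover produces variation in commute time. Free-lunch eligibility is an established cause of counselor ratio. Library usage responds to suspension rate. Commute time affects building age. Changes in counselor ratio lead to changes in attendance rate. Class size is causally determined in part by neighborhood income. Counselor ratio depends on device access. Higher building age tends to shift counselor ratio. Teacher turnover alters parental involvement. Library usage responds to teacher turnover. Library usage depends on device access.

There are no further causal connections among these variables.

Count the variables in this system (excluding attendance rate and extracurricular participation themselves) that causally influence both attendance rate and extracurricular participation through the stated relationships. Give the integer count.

The common causes are: device access (to attendance rate via device access → counselor ratio → attendance rate; to extracurricular participation via device access → library usage → extracurricular participation); free-lunch eligibility (to attendance rate via free-lunch eligibility → counselor ratio → attendance rate; to extracurricular participation via free-lunch eligibility → library usage → extracurricular participation); teacher turnover (to attendance rate via teacher turnover → commute time → building age → counselor ratio → attendance rate; to extracurricular participation via teacher turnover → library usage → extracurricular participation).
Every other variable lacks a causal path to at least one of attendance rate and extracurricular participation.

3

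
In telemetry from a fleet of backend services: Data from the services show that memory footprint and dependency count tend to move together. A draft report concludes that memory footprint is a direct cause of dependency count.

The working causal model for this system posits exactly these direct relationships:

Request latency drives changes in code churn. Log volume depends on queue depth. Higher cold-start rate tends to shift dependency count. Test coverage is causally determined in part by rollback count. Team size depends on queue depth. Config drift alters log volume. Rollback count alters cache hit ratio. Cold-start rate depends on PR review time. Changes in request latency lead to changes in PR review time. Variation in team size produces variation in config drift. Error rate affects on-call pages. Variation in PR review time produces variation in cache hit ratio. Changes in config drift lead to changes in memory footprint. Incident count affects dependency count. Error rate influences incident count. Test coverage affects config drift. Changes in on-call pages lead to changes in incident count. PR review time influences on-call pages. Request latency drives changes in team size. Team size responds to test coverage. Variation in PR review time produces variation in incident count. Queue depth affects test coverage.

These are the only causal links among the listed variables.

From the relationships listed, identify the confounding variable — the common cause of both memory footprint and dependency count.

Request latency has a causal path to memory footprint (request latency → team size → config drift → memory footprint) and a separate causal path to dependency count (request latency → PR review time → incident count → dependency count), so it is a common cause of both.
No stated relationship gives memory footprint a causal route to dependency count, so the correlation is explained by the shared upstream cause rather than a direct effect.

request latency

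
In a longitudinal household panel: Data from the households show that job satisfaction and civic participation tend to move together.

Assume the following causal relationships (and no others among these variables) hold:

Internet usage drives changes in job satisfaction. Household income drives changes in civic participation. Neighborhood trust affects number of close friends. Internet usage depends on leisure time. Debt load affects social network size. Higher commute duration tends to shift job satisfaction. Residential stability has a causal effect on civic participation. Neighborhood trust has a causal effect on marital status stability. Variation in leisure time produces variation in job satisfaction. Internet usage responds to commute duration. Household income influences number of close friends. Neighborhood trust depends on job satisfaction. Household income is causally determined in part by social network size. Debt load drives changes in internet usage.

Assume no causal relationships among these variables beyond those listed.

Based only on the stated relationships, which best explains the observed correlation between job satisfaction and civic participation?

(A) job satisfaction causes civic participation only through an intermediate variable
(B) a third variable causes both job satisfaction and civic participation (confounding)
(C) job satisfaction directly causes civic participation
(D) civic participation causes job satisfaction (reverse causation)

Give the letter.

B

Debt load causes job satisfaction (debt load → internet usage → job satisfaction) and civic participation (debt load → social network size → household income → civic participation) — a common cause creating the correlation.
There is no stated path from job satisfaction to civic participation or from civic participation to job satisfaction, so neither direct nor reverse causation applies.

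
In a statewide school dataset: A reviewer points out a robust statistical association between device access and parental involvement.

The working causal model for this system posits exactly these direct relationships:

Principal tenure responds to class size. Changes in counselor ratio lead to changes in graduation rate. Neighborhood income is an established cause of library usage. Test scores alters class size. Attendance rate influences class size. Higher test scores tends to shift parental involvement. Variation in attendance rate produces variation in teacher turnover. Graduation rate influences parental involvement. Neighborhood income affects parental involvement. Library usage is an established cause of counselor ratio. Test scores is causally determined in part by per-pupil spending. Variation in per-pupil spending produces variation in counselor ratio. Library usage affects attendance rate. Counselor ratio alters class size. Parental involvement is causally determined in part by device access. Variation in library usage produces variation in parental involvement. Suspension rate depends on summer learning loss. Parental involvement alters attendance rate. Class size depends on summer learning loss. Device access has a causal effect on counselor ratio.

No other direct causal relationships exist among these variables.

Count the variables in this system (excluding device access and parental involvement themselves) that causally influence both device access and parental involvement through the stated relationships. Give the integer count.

No listed variable has a causal path to both device access and parental involvement, so there are no common causes.

0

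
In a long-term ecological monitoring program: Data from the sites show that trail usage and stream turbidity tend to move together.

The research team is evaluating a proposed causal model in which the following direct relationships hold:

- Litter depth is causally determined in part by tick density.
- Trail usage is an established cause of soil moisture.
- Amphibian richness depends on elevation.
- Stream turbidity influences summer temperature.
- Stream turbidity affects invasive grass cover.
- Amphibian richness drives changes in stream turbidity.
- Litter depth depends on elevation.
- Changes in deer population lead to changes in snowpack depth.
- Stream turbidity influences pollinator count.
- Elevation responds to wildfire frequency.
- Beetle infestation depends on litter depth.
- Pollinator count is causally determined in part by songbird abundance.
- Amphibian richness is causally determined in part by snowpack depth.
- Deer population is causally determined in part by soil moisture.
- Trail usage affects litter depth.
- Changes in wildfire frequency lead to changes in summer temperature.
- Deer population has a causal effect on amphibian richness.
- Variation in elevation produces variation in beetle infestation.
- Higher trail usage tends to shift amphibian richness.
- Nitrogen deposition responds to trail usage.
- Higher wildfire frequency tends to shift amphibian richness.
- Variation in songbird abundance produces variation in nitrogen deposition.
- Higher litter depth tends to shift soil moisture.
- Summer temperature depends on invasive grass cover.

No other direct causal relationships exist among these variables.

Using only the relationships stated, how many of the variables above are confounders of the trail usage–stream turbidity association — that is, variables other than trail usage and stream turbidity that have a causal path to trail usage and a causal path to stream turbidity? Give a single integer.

No listed variable has a causal path to both trail usage and stream turbidity, so there are no common causes.

0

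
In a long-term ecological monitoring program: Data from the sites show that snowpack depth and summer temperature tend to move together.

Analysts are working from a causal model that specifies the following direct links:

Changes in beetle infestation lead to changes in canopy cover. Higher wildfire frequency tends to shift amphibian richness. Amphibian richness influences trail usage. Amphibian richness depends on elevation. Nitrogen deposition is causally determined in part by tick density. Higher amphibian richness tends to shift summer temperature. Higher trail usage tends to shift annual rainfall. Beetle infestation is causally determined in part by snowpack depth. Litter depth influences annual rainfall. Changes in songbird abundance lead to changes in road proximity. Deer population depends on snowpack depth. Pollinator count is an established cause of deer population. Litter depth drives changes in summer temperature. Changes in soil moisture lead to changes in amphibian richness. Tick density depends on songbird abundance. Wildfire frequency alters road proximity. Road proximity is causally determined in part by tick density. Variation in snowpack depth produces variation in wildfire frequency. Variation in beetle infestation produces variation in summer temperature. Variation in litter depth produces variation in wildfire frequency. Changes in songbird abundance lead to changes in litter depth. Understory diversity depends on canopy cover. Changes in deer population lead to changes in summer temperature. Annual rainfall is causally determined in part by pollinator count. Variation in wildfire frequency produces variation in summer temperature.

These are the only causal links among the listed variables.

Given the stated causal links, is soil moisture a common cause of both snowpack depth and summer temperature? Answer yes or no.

Soil moisture has no stated causal path to snowpack depth. A confounder must cause both variables, so soil moisture does not qualify.

no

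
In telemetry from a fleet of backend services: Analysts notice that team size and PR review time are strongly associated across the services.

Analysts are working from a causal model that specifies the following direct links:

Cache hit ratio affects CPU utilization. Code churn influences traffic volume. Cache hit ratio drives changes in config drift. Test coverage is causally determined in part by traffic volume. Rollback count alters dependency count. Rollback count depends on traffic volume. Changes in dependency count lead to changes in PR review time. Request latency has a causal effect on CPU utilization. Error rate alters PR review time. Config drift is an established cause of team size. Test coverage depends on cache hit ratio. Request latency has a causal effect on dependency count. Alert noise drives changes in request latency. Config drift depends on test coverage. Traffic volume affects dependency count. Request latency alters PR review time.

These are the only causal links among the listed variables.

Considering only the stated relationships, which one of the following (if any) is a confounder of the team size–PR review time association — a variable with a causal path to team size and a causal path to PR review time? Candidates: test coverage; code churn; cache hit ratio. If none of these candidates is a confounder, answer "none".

Code churn causes team size (code churn → traffic volume → test coverage → config drift → team size) and also causes PR review time (code churn → traffic volume → dependency count → PR review time); it is a common cause of both.
Each of the other candidates lacks a causal path to at least one of team size and PR review time, so they do not confound the relationship.

code churn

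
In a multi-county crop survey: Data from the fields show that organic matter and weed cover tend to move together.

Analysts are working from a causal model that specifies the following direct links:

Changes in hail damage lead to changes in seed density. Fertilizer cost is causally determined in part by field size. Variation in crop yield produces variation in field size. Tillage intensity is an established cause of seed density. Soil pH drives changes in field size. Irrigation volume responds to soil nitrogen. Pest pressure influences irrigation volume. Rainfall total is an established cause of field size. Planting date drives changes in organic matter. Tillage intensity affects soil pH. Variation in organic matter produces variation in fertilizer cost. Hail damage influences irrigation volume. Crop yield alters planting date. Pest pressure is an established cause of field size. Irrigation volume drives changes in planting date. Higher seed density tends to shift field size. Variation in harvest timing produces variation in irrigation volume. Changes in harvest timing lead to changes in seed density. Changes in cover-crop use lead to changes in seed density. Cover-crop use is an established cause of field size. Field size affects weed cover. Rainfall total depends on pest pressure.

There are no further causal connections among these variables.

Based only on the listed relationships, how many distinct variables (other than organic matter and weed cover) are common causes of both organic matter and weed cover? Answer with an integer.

4

The common causes are: crop yield (to organic matter via crop yield → planting date → organic matter; to weed cover via crop yield → field size → weed cover); hail damage (to organic matter via hail damage → irrigation volume → planting date → organic matter; to weed cover via hail damage → seed density → field size → weed cover); harvest timing (to organic matter via harvest timing → irrigation volume → planting date → organic matter; to weed cover via harvest timing → seed density → field size → weed cover); pest pressure (to organic matter via pest pressure → irrigation volume → planting date → organic matter; to weed cover via pest pressure → field size → weed cover).
Every other variable lacks a causal path to at least one of organic matter and weed cover.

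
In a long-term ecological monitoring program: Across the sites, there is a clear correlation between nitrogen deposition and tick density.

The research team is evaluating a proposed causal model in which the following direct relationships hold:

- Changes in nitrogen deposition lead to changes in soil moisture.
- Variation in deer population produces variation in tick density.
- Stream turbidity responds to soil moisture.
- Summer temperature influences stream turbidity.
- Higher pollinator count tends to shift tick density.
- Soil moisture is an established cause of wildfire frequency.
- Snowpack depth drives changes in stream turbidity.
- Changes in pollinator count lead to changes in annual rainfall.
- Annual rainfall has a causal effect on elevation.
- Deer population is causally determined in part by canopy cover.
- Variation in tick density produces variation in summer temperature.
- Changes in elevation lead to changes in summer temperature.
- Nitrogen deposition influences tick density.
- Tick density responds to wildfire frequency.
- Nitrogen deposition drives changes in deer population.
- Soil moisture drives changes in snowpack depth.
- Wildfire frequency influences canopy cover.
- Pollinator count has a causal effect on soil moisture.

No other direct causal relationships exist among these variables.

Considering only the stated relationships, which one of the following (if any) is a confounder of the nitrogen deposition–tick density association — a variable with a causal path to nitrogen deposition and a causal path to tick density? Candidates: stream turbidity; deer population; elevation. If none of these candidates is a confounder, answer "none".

None of the listed candidates has causal paths to both nitrogen deposition and tick density in the stated relationships, so none is a common cause.

none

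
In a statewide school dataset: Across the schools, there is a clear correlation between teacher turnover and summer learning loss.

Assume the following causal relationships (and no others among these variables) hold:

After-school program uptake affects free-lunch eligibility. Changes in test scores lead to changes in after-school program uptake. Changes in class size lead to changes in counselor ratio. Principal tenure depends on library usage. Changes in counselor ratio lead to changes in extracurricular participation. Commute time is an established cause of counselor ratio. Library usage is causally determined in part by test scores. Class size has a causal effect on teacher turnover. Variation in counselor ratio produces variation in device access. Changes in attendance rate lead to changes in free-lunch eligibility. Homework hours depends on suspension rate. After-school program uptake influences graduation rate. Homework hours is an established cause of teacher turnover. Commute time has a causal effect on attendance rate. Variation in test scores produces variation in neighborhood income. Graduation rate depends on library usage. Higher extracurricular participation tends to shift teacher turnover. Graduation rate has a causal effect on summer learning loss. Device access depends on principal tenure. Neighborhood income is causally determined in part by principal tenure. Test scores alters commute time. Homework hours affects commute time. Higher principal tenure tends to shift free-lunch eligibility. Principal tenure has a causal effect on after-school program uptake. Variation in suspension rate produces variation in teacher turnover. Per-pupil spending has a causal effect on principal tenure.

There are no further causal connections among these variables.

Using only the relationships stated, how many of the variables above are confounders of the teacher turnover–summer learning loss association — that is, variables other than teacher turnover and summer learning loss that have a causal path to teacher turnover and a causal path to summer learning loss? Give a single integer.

The common causes are: test scores (to teacher turnover via test scores → commute time → counselor ratio → extracurricular participation → teacher turnover; to summer learning loss via test scores → after-school program uptake → graduation rate → summer learning loss).
Every other variable lacks a causal path to at least one of teacher turnover and summer learning loss.

1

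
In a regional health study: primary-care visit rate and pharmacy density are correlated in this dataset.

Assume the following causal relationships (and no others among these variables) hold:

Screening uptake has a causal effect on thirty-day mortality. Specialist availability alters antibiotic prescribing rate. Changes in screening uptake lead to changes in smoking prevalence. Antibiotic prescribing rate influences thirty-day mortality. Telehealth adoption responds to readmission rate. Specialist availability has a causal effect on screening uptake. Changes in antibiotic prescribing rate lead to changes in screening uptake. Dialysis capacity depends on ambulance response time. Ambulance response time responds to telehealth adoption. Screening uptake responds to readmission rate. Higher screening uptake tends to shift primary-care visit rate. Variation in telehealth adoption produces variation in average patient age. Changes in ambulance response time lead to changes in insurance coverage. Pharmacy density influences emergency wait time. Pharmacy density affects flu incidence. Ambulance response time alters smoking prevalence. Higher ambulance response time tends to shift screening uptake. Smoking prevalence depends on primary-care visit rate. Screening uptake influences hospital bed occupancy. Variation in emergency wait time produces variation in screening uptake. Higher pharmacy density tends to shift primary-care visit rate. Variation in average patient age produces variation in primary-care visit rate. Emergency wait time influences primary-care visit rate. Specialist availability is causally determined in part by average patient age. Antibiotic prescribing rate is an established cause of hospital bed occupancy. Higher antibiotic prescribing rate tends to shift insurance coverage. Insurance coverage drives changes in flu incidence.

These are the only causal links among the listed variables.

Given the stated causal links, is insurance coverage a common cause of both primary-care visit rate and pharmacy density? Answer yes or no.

Insurance coverage has no stated causal path to either primary-care visit rate or pharmacy density. A confounder must cause both variables, so insurance coverage does not qualify.

no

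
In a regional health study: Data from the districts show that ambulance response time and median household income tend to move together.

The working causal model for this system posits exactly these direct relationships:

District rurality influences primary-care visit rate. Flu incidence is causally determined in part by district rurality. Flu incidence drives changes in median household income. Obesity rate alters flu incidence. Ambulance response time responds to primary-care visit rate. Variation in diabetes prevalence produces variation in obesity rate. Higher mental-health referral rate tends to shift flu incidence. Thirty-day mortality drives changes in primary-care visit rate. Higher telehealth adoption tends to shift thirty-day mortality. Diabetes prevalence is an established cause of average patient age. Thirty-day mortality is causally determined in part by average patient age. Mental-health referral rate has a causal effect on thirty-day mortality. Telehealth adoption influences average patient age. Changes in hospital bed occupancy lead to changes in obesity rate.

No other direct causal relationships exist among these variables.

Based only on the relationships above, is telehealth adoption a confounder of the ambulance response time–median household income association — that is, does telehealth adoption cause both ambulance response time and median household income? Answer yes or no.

no

Telehealth adoption has no stated causal path to median household income. A confounder must cause both variables, so telehealth adoption does not qualify.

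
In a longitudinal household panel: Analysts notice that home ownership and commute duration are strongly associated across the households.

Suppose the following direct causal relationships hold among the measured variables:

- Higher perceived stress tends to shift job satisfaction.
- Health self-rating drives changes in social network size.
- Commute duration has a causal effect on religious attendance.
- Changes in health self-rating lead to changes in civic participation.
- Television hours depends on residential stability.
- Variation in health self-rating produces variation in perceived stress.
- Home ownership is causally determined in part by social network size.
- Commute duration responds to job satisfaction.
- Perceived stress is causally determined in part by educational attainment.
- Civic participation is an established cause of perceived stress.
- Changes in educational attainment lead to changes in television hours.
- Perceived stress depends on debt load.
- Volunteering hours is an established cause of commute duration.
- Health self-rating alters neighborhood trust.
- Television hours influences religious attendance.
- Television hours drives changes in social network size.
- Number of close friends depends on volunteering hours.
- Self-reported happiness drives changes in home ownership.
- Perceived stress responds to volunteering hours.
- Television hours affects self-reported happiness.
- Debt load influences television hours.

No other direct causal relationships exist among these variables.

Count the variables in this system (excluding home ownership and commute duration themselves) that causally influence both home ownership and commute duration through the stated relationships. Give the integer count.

The common causes are: debt load (to home ownership via debt load → television hours → social network size → home ownership; to commute duration via debt load → perceived stress → job satisfaction → commute duration); educational attainment (to home ownership via educational attainment → television hours → social network size → home ownership; to commute duration via educational attainment → perceived stress → job satisfaction → commute duration); health self-rating (to home ownership via health self-rating → social network size → home ownership; to commute duration via health self-rating → perceived stress → job satisfaction → commute duration).
Every other variable lacks a causal path to at least one of home ownership and commute duration.

3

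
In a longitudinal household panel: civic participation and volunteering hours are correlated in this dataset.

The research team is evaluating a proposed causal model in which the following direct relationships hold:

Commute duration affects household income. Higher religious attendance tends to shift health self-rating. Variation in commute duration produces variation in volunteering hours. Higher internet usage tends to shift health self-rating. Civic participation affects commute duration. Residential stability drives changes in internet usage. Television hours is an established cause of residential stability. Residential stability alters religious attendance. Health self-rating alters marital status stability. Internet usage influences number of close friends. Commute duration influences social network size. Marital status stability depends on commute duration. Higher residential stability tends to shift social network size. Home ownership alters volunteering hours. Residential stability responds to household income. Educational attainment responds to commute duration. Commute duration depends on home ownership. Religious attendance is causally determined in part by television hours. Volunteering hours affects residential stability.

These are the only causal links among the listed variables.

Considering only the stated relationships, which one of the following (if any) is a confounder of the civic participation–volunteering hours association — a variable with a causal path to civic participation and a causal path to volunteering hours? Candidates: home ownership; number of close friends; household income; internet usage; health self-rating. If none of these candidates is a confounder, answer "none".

None of the listed candidates has causal paths to both civic participation and volunteering hours in the stated relationships, so none is a common cause.

none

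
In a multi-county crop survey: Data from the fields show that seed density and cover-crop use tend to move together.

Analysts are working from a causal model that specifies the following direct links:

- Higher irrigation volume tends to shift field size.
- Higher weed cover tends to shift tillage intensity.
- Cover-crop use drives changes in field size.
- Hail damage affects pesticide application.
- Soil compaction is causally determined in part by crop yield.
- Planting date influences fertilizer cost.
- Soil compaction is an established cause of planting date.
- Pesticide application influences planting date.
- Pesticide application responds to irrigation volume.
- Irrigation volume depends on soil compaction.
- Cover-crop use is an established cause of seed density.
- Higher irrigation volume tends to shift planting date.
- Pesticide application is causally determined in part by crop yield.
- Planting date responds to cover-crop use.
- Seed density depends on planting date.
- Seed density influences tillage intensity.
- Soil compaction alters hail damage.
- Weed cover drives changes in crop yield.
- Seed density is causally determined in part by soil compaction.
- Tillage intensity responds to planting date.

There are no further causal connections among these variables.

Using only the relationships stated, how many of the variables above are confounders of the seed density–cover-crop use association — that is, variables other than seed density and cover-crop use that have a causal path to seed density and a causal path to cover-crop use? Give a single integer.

No listed variable has a causal path to both seed density and cover-crop use, so there are no common causes.

0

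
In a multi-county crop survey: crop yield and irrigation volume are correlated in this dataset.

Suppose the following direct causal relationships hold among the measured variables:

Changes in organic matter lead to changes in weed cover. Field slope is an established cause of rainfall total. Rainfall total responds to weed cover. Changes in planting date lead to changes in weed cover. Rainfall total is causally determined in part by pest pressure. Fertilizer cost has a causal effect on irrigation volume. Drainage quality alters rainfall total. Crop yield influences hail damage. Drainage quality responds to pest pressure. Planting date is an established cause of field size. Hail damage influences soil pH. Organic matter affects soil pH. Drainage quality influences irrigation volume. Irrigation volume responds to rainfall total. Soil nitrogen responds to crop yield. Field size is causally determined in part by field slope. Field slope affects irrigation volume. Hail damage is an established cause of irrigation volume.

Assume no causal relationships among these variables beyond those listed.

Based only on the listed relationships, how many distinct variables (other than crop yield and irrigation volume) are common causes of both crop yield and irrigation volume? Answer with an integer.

No listed variable has a causal path to both crop yield and irrigation volume, so there are no common causes.

0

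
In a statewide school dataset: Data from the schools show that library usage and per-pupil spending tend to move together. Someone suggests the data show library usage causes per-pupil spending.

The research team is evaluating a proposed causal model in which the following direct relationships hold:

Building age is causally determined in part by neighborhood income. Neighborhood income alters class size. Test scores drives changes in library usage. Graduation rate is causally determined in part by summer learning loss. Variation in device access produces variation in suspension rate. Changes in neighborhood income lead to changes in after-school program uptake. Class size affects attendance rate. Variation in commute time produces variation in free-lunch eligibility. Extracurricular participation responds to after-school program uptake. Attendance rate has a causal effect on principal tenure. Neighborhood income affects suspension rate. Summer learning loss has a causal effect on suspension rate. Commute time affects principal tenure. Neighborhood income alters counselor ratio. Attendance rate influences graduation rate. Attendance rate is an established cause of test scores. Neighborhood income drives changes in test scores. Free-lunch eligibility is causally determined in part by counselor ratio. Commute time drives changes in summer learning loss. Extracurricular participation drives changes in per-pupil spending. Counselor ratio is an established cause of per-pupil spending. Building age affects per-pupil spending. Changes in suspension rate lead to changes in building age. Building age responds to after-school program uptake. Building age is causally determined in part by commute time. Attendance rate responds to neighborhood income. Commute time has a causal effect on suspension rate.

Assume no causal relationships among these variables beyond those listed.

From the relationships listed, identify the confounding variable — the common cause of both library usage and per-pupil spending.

neighborhood income

Neighborhood income has a causal path to library usage (neighborhood income → test scores → library usage) and a separate causal path to per-pupil spending (neighborhood income → building age → per-pupil spending), so it is a common cause of both.
No stated relationship gives library usage a causal route to per-pupil spending, so the correlation is explained by the shared upstream cause rather than a direct effect.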